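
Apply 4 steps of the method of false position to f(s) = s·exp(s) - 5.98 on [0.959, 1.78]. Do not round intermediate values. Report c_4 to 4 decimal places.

1.4291

False-position update: c = (a·f(b) − b·f(a))/(f(b) − f(a)); replace the endpoint whose sign matches f(c).
f(0.959000) = -3.477886, f(1.780000) = 4.575144
step 1: c = 1.313568, f(c) = -1.094290 < 0 → new bracket [1.313568, 1.780000]
step 2: c = 1.403596, f(c) = -0.267628 < 0 → new bracket [1.403596, 1.780000]
step 3: c = 1.424398, f(c) = -0.061122 < 0 → new bracket [1.424398, 1.780000]
step 4: c = 1.429086, f(c) = -0.013737 < 0 → new bracket [1.429086, 1.780000]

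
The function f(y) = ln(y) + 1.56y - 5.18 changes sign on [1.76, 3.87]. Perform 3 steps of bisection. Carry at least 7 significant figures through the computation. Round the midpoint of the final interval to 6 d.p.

2.683125

f(1.760000) = -1.869086, f(3.870000) = 2.210455 (opposite signs)
step 1: m = 2.815000, f(m) = 0.246362 > 0 → root in [1.760000, 2.815000]
step 2: m = 2.287500, f(m) = -0.784040 < 0 → root in [2.287500, 2.815000]
step 3: m = 2.551250, f(m) = -0.263467 < 0 → root in [2.551250, 2.815000]
Midpoint of [2.551250, 2.815000] = 2.683125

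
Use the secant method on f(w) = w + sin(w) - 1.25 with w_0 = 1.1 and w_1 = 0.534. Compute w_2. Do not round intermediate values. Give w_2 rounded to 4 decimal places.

f(w_0) = 0.741207, f(w_1) = -0.207019
w_2 = 0.534000 - (-0.207019)·(0.534000 - 1.100000)/(-0.207019 - (0.741207)) = 0.657571; f(w_2) = 0.018767

0.6576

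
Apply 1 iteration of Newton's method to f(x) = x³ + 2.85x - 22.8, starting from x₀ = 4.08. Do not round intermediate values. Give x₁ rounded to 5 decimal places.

3.00506

f'(x) = 3x² + 2.85
x_0 = 4.080000: f = 56.745312, f' = 52.789200 → x_1 = 4.080000 - (56.745312)/(52.789200) = 3.005058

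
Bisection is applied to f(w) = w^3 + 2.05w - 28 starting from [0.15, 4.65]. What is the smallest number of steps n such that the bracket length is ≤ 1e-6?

23

Initial width b − a = 4.65 − 0.15 = 4.500000.
After n steps the width is (b−a)/2^n; need (b−a)/2^n ≤ 1e-6.
So n ≥ log₂(4.500000/1e-6) = log₂(4500000.0000) ≈ 22.1015.
Hence n = 23.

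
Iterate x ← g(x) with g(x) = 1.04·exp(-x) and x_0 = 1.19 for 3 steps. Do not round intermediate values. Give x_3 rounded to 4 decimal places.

0.4874

x_1 = g(1.190000) = 0.316390
x_2 = g(0.316390) = 0.757926
x_3 = g(0.757926) = 0.487383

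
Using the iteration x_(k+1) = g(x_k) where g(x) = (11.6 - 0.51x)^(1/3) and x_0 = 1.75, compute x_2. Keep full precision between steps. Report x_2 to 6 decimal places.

2.188084

x_1 = g(1.750000) = 2.204090
x_2 = g(2.204090) = 2.188084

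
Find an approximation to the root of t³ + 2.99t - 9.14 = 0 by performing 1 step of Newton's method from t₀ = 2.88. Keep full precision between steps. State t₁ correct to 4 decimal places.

2.0420

f'(t) = 3t² + 2.99
t_0 = 2.880000: f = 23.359072, f' = 27.873200 → t_1 = 2.880000 - (23.359072)/(27.873200) = 2.041952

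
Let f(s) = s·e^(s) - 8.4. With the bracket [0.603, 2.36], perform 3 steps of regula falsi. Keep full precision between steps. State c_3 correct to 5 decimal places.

f(0.603000) = -7.297961, f(2.360000) = 16.594645
step 1: c = 1.139673, f(c) = -4.837671 < 0 → new bracket [1.139673, 2.360000]
step 2: c = 1.415123, f(c) = -2.573944 < 0 → new bracket [1.415123, 2.360000]
step 3: c = 1.542001, f(c) = -1.192792 < 0 → new bracket [1.542001, 2.360000]

1.54200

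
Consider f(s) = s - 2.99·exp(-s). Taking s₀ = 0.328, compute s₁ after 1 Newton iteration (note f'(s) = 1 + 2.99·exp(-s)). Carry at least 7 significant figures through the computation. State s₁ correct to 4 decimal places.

0.9069

Newton update: s ← s − f(s)/f'(s).
s_0 = 0.328000: f = -1.825885, f' = 3.153885 → s_1 = 0.328000 - (-1.825885)/(3.153885) = 0.906932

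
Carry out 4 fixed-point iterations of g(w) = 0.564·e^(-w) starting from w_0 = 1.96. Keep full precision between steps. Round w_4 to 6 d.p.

w_1 = g(1.960000) = 0.079444
w_2 = g(0.079444) = 0.520927
w_3 = g(0.520927) = 0.334999
w_4 = g(0.334999) = 0.403451

0.403451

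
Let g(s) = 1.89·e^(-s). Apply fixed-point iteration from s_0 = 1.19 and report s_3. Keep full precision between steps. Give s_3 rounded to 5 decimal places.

0.65249

s_1 = g(1.190000) = 0.574978
s_2 = g(0.574978) = 1.063535
s_3 = g(1.063535) = 0.652491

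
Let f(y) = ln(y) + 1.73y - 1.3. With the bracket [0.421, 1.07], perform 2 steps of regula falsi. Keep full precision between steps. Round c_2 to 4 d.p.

f(0.421000) = -1.436792, f(1.070000) = 0.618759
step 1: c = 0.874639, f(c) = 0.079182 > 0 → new bracket [0.421000, 0.874639]
step 2: c = 0.850945, f(c) = 0.010727 > 0 → new bracket [0.421000, 0.850945]

0.8509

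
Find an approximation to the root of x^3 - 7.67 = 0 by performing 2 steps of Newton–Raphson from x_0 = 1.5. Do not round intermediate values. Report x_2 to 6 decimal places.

f'(x) = 3x^2
x_0 = 1.500000: f = -4.295000, f' = 6.750000 → x_1 = 1.500000 - (-4.295000)/(6.750000) = 2.136296
x_1 = 2.136296: f = 2.079548, f' = 13.691286 → x_2 = 2.136296 - (2.079548)/(13.691286) = 1.984408

1.984408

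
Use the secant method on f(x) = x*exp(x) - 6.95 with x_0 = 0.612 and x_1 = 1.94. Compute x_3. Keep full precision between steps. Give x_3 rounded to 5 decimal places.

f(x_0) = -5.821401, f(x_1) = 6.549977
x_2 = 1.940000 - (6.549977)·(1.940000 - 0.612000)/(6.549977 - (-5.821401)) = 1.236896; f(x_2) = -2.689015
x_3 = 1.236896 - (-2.689015)·(1.236896 - 1.940000)/(-2.689015 - (6.549977)) = 1.441535; f(x_3) = -0.856376

1.44153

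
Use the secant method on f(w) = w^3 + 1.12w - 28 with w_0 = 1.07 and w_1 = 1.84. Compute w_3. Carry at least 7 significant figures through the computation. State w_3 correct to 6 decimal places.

2.451199

Secant update: w_(k+1) = w_k − f(w_k)·(w_k − w_(k-1))/(f(w_k) − f(w_(k-1))).
f(w_0) = -25.576557, f(w_1) = -19.709696
w_2 = 1.840000 - (-19.709696)·(1.840000 - 1.070000)/(-19.709696 - (-25.576557)) = 4.426812; f(w_2) = 63.708774
w_3 = 4.426812 - (63.708774)·(4.426812 - 1.840000)/(63.708774 - (-19.709696)) = 2.451199; f(w_3) = -10.526933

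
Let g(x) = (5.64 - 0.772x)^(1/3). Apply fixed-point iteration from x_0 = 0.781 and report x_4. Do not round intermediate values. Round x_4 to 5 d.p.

x_1 = g(0.781000) = 1.714191
x_2 = g(1.714191) = 1.628229
x_3 = g(1.628229) = 1.636530
x_4 = g(1.636530) = 1.635732

1.63573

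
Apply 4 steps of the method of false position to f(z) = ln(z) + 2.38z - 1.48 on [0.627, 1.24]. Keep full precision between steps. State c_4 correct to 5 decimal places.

0.74534

False-position update: c = (a·f(b) − b·f(a))/(f(b) − f(a)); replace the endpoint whose sign matches f(c).
f(0.627000) = -0.454549, f(1.240000) = 1.686311
step 1: c = 0.757153, f(c) = 0.043832 > 0 → new bracket [0.627000, 0.757153]
step 2: c = 0.745706, f(c) = 0.001355 > 0 → new bracket [0.627000, 0.745706]
step 3: c = 0.745353, f(c) = 0.000042 > 0 → new bracket [0.627000, 0.745353]
step 4: c = 0.745342, f(c) = 0.000001 > 0 → new bracket [0.627000, 0.745342]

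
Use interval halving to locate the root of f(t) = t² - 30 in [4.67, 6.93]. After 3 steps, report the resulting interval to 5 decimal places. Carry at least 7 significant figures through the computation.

[5.23500, 5.51750]

f(4.670000) = -8.191100, f(6.930000) = 18.024900 (opposite signs)
step 1: m = 5.800000, f(m) = 3.640000 > 0 → root in [4.670000, 5.800000]
step 2: m = 5.235000, f(m) = -2.594775 < 0 → root in [5.235000, 5.800000]
step 3: m = 5.517500, f(m) = 0.442806 > 0 → root in [5.235000, 5.517500]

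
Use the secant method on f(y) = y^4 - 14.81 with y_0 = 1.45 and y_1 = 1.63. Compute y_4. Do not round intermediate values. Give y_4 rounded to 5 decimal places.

1.95435

f(y_0) = -10.389494, f(y_1) = -7.750882
y_2 = 1.630000 - (-7.750882)·(1.630000 - 1.450000)/(-7.750882 - (-10.389494)) = 2.158747; f(y_2) = 6.907373
y_3 = 2.158747 - (6.907373)·(2.158747 - 1.630000)/(6.907373 - (-7.750882)) = 1.909587; f(y_3) = -1.512872
y_4 = 1.909587 - (-1.512872)·(1.909587 - 2.158747)/(-1.512872 - (6.907373)) = 1.954354; f(y_4) = -0.221426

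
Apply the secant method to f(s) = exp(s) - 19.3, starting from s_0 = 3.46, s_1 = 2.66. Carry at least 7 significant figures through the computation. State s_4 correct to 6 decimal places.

Secant update: s_(k+1) = s_k − f(s_k)·(s_k − s_(k-1))/(f(s_k) − f(s_(k-1))).
f(s_0) = 12.516977, f(s_1) = -5.003711
s_2 = 2.660000 - (-5.003711)·(2.660000 - 3.460000)/(-5.003711 - (12.516977)) = 2.888471; f(s_2) = -1.334181
s_3 = 2.888471 - (-1.334181)·(2.888471 - 2.660000)/(-1.334181 - (-5.003711)) = 2.971539; f(s_3) = 0.221947
s_4 = 2.971539 - (0.221947)·(2.971539 - 2.888471)/(0.221947 - (-1.334181)) = 2.959691; f(s_4) = -0.007981

2.959691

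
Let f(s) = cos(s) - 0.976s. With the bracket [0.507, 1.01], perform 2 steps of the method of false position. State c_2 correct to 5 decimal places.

False-position update: c = (a·f(b) − b·f(a))/(f(b) − f(a)); replace the endpoint whose sign matches f(c).
f(0.507000) = 0.379373, f(1.010000) = -0.453899
step 1: c = 0.736006, f(c) = 0.022813 > 0 → new bracket [0.736006, 1.010000]
step 2: c = 0.749118, f(c) = 0.001150 > 0 → new bracket [0.749118, 1.010000]

0.74912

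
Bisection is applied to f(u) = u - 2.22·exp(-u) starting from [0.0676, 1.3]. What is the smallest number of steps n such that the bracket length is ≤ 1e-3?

11

Initial width b − a = 1.3 − 0.0676 = 1.232400.
After n steps the width is (b−a)/2^n; need (b−a)/2^n ≤ 1e-3.
So n ≥ log₂(1.232400/1e-3) = log₂(1232.4000) ≈ 10.2673.
Hence n = 11.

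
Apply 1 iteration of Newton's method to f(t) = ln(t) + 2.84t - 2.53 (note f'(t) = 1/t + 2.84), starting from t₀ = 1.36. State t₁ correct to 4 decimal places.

Newton update: t ← t − f(t)/f'(t).
t_0 = 1.360000: f = 1.639885, f' = 3.575294 → t_1 = 1.360000 - (1.639885)/(3.575294) = 0.901329

0.9013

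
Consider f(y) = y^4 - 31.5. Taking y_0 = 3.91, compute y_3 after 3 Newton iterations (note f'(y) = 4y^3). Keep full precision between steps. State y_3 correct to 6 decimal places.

y_0 = 3.910000: f = 202.226002, f' = 239.105884 → y_1 = 3.910000 - (202.226002)/(239.105884) = 3.064241
y_1 = 3.064241: f = 56.664056, f' = 115.087634 → y_2 = 3.064241 - (56.664056)/(115.087634) = 2.571885
y_2 = 2.571885: f = 12.252838, f' = 68.047890 → y_3 = 2.571885 - (12.252838)/(68.047890) = 2.391823

2.391823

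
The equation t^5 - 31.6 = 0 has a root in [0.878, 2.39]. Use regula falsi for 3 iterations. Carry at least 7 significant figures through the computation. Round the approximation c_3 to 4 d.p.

False-position update: c = (a·f(b) − b·f(a))/(f(b) − f(a)); replace the endpoint whose sign matches f(c).
f(0.878000) = -31.078238, f(2.390000) = 46.381127
step 1: c = 1.484644, f(c) = -24.387060 < 0 → new bracket [1.484644, 2.390000]
step 2: c = 1.796634, f(c) = -12.880316 < 0 → new bracket [1.796634, 2.390000]
step 3: c = 1.925601, f(c) = -5.125285 < 0 → new bracket [1.925601, 2.390000]

1.9256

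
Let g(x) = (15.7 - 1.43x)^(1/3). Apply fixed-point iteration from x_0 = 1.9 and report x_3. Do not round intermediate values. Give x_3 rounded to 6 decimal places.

2.314313

x_1 = g(1.900000) = 2.350309
x_2 = g(2.350309) = 2.310791
x_3 = g(2.310791) = 2.314313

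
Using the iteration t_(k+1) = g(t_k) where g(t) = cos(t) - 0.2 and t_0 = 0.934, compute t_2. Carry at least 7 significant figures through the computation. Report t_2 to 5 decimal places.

t_1 = g(0.934000) = 0.394623
t_2 = g(0.394623) = 0.723142

0.72314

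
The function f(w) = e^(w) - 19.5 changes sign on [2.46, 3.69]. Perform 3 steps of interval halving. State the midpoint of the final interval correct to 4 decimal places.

f(2.460000) = -7.795188, f(3.690000) = 20.544847 (opposite signs)
step 1: m = 3.075000, f(m) = 2.149882 > 0 → root in [2.460000, 3.075000]
step 2: m = 2.767500, f(m) = -3.581213 < 0 → root in [2.767500, 3.075000]
step 3: m = 2.921250, f(m) = -0.935521 < 0 → root in [2.921250, 3.075000]
Midpoint of [2.921250, 3.075000] = 2.998125

2.9981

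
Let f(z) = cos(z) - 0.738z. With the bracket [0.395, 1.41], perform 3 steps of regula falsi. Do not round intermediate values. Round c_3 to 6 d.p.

f(0.395000) = 0.631487, f(1.410000) = -0.880476
step 1: c = 0.818925, f(c) = 0.078640 > 0 → new bracket [0.818925, 1.410000]
step 2: c = 0.867389, f(c) = 0.006687 > 0 → new bracket [0.867389, 1.410000]
step 3: c = 0.871479, f(c) = 0.000544 > 0 → new bracket [0.871479, 1.410000]

0.871479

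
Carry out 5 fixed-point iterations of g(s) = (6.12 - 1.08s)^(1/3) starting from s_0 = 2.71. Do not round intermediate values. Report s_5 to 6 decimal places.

1.633130

s_1 = g(2.710000) = 1.472568
s_2 = g(1.472568) = 1.654579
s_3 = g(1.654579) = 1.630289
s_4 = g(1.630289) = 1.633573
s_5 = g(1.633573) = 1.633130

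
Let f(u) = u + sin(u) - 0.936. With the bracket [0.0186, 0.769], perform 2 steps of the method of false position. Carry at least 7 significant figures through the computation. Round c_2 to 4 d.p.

f(0.018600) = -0.898801, f(0.769000) = 0.528417
step 1: c = 0.491170, f(c) = 0.026828 > 0 → new bracket [0.018600, 0.491170]
step 2: c = 0.477473, f(c) = 0.001010 > 0 → new bracket [0.018600, 0.477473]

0.4775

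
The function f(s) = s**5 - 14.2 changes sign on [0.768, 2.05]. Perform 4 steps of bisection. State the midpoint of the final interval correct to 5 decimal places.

f(0.768000) = -13.932819, f(2.050000) = 22.005063 (opposite signs)
step 1: m = 1.409000, f(m) = -8.646651 < 0 → root in [1.409000, 2.050000]
step 2: m = 1.729500, f(m) = 1.274009 > 0 → root in [1.409000, 1.729500]
step 3: m = 1.569250, f(m) = -4.683863 < 0 → root in [1.569250, 1.729500]
step 4: m = 1.649375, f(m) = -1.993335 < 0 → root in [1.649375, 1.729500]
Midpoint of [1.649375, 1.729500] = 1.689437

1.68944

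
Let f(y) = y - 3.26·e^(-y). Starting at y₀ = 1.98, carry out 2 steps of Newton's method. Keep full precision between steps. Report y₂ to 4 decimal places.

1.0854

Newton update: y ← y − f(y)/f'(y).
f'(y) = 1 + 3.26·e^(-y)
y_0 = 1.980000: f = 1.529894, f' = 1.450106 → y_1 = 1.980000 - (1.529894)/(1.450106) = 0.924977
y_1 = 0.924977: f = -0.367744, f' = 2.292722 → y_2 = 0.924977 - (-0.367744)/(2.292722) = 1.085374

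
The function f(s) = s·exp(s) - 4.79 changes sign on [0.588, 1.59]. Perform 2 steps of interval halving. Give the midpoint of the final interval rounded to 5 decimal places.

1.21425

f(0.588000) = -3.731374, f(1.590000) = 3.006961 (opposite signs)
step 1: m = 1.089000, f(m) = -1.554253 < 0 → root in [1.089000, 1.590000]
step 2: m = 1.339500, f(m) = 0.323052 > 0 → root in [1.089000, 1.339500]
Midpoint of [1.089000, 1.339500] = 1.214250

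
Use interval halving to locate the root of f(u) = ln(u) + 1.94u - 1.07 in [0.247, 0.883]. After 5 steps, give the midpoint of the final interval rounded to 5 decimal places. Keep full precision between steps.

f(0.247000) = -1.989187, f(0.883000) = 0.518590 (opposite signs)
step 1: m = 0.565000, f(m) = -0.544830 < 0 → root in [0.565000, 0.883000]
step 2: m = 0.724000, f(m) = 0.011596 > 0 → root in [0.565000, 0.724000]
step 3: m = 0.644500, f(m) = -0.258950 < 0 → root in [0.644500, 0.724000]
step 4: m = 0.684250, f(m) = -0.121987 < 0 → root in [0.684250, 0.724000]
step 5: m = 0.704125, f(m) = -0.054797 < 0 → root in [0.704125, 0.724000]
Midpoint of [0.704125, 0.724000] = 0.714063

0.71406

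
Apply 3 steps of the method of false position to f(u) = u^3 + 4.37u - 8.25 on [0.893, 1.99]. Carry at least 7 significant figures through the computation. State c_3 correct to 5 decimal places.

False-position update: c = (a·f(b) − b·f(a))/(f(b) − f(a)); replace the endpoint whose sign matches f(c).
f(0.893000) = -3.635468, f(1.990000) = 8.326899
step 1: c = 1.226388, f(c) = -1.046164 < 0 → new bracket [1.226388, 1.990000]
step 2: c = 1.311618, f(c) = -0.261802 < 0 → new bracket [1.311618, 1.990000]
step 3: c = 1.332296, f(c) = -0.063023 < 0 → new bracket [1.332296, 1.990000]

1.33230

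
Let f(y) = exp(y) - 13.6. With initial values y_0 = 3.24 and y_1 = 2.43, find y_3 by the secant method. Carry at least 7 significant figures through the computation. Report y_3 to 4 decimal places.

2.6149

Secant update: y_(k+1) = y_k − f(y_k)·(y_k − y_(k-1))/(f(y_k) − f(y_(k-1))).
f(y_0) = 11.933722, f(y_1) = -2.241118
y_2 = 2.430000 - (-2.241118)·(2.430000 - 3.240000)/(-2.241118 - (11.933722)) = 2.558065; f(y_2) = -0.689185
y_3 = 2.558065 - (-0.689185)·(2.558065 - 2.430000)/(-0.689185 - (-2.241118)) = 2.614937; f(y_3) = 0.066353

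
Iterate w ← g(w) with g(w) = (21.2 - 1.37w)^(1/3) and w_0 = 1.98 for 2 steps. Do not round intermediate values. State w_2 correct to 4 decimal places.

2.6001

w_1 = g(1.980000) = 2.644186
w_2 = g(2.644186) = 2.600072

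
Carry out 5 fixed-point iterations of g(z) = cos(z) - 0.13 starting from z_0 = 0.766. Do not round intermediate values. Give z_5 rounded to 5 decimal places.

0.65047

z_1 = g(0.766000) = 0.590689
z_2 = g(0.590689) = 0.700557
z_3 = g(0.700557) = 0.634483
z_4 = g(0.634483) = 0.675378
z_5 = g(0.675378) = 0.650471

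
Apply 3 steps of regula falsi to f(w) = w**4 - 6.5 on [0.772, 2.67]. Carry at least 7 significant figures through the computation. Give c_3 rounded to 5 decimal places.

False-position update: c = (a·f(b) − b·f(a))/(f(b) − f(a)); replace the endpoint whose sign matches f(c).
f(0.772000) = -6.144803, f(2.670000) = 44.321215
step 1: c = 1.003103, f(c) = -5.487531 < 0 → new bracket [1.003103, 2.670000]
step 2: c = 1.186748, f(c) = -4.516490 < 0 → new bracket [1.186748, 2.670000]
step 3: c = 1.323919, f(c) = -3.427830 < 0 → new bracket [1.323919, 2.670000]

1.32392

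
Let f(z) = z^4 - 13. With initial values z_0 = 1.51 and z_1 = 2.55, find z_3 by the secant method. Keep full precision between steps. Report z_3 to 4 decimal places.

1.8289

f(z_0) = -7.801144, f(z_1) = 29.282506
z_2 = 2.550000 - (29.282506)·(2.550000 - 1.510000)/(29.282506 - (-7.801144)) = 1.728781; f(z_2) = -4.067774
z_3 = 1.728781 - (-4.067774)·(1.728781 - 2.550000)/(-4.067774 - (29.282506)) = 1.828946; f(z_3) = -1.810687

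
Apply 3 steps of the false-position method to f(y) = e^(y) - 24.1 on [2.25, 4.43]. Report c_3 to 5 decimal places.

3.04782

False-position update: c = (a·f(b) − b·f(a))/(f(b) − f(a)); replace the endpoint whose sign matches f(c).
f(2.250000) = -14.612264, f(4.430000) = 59.831417
step 1: c = 2.677904, f(c) = -9.545448 < 0 → new bracket [2.677904, 4.430000]
step 2: c = 2.918972, f(c) = -5.577766 < 0 → new bracket [2.918972, 4.430000]
step 3: c = 3.047825, f(c) = -3.030538 < 0 → new bracket [3.047825, 4.430000]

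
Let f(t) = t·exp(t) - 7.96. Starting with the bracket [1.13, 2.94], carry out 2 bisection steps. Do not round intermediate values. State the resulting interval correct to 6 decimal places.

f(1.130000) = -4.461908, f(2.940000) = 47.652588 (opposite signs)
step 1: m = 2.035000, f(m) = 7.612333 > 0 → root in [1.130000, 2.035000]
step 2: m = 1.582500, f(m) = -0.257801 < 0 → root in [1.582500, 2.035000]

[1.582500, 2.035000]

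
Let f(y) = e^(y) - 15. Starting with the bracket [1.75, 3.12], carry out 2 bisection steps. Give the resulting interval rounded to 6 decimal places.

f(1.750000) = -9.245397, f(3.120000) = 7.646380 (opposite signs)
step 1: m = 2.435000, f(m) = -3.584181 < 0 → root in [2.435000, 3.120000]
step 2: m = 2.777500, f(m) = 1.078774 > 0 → root in [2.435000, 2.777500]

[2.435000, 2.777500]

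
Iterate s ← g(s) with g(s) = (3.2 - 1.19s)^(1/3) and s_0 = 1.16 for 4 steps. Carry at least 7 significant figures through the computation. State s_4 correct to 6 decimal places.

s_1 = g(1.160000) = 1.220840
s_2 = g(1.220840) = 1.204428
s_3 = g(1.204428) = 1.208899
s_4 = g(1.208899) = 1.207684

1.207684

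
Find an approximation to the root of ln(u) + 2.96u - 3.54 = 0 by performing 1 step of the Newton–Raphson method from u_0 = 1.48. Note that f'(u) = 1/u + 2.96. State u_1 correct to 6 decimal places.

u_0 = 1.480000: f = 1.232842, f' = 3.635676 → u_1 = 1.480000 - (1.232842)/(3.635676) = 1.140904

1.140904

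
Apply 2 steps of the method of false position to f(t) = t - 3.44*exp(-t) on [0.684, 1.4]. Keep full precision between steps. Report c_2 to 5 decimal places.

False-position update: c = (a·f(b) − b·f(a))/(f(b) − f(a)); replace the endpoint whose sign matches f(c).
f(0.684000) = -1.051805, f(1.400000) = 0.551706
step 1: c = 1.153652, f(c) = 0.068392 > 0 → new bracket [0.684000, 1.153652]
step 2: c = 1.124978, f(c) = 0.008149 > 0 → new bracket [0.684000, 1.124978]

1.12498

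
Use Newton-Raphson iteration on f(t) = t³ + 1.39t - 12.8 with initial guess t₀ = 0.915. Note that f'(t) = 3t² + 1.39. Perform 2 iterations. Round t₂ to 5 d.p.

t_0 = 0.915000: f = -10.762089, f' = 3.901675 → t_1 = 0.915000 - (-10.762089)/(3.901675) = 3.673325
t_1 = 3.673325: f = 41.871274, f' = 41.869958 → t_2 = 3.673325 - (41.871274)/(41.869958) = 2.673294

2.67329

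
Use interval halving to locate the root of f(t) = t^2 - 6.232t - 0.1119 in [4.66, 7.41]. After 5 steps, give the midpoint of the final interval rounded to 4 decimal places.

6.2498

f(4.660000) = -7.437420, f(7.410000) = 8.617080 (opposite signs)
step 1: m = 6.035000, f(m) = -1.300795 < 0 → root in [6.035000, 7.410000]
step 2: m = 6.722500, f(m) = 3.185486 > 0 → root in [6.035000, 6.722500]
step 3: m = 6.378750, f(m) = 0.824182 > 0 → root in [6.035000, 6.378750]
step 4: m = 6.206875, f(m) = -0.267848 < 0 → root in [6.206875, 6.378750]
step 5: m = 6.292813, f(m) = 0.270782 > 0 → root in [6.206875, 6.292813]
Midpoint of [6.206875, 6.292813] = 6.249844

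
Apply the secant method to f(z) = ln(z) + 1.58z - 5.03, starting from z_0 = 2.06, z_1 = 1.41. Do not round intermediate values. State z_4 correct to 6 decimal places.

2.582950

f(z_0) = -1.052494, f(z_1) = -2.458610
z_2 = 1.410000 - (-2.458610)·(1.410000 - 2.060000)/(-2.458610 - (-1.052494)) = 2.546532; f(z_2) = -0.071746
z_3 = 2.546532 - (-0.071746)·(2.546532 - 1.410000)/(-0.071746 - (-2.458610)) = 2.580695; f(z_3) = -0.004443
z_4 = 2.580695 - (-0.004443)·(2.580695 - 2.546532)/(-0.004443 - (-0.071746)) = 2.582950; f(z_4) = -0.000006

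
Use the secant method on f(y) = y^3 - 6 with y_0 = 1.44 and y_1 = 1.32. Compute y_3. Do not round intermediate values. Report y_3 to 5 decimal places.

Secant update: y_(k+1) = y_k − f(y_k)·(y_k − y_(k-1))/(f(y_k) − f(y_(k-1))).
f(y_0) = -3.014016, f(y_1) = -3.700032
y_2 = 1.320000 - (-3.700032)·(1.320000 - 1.440000)/(-3.700032 - (-3.014016)) = 1.967221; f(y_2) = 1.613062
y_3 = 1.967221 - (1.613062)·(1.967221 - 1.320000)/(1.613062 - (-3.700032)) = 1.770724; f(y_3) = -0.447961

1.77072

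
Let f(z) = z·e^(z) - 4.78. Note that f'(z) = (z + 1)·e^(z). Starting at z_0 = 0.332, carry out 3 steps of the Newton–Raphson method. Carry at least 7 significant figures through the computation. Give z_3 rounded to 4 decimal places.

Newton update: z ← z − f(z)/f'(z).
z_0 = 0.332000: f = -4.317274, f' = 1.856479 → z_1 = 0.332000 - (-4.317274)/(1.856479) = 2.657518
z_1 = 2.657518: f = 33.118442, f' = 52.159286 → z_2 = 2.657518 - (33.118442)/(52.159286) = 2.022569
z_2 = 2.022569: f = 10.506011, f' = 22.843730 → z_3 = 2.022569 - (10.506011)/(22.843730) = 1.562662

1.5627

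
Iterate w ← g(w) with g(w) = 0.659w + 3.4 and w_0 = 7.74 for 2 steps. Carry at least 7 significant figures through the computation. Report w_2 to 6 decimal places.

9.001935

w_1 = g(7.740000) = 8.500660
w_2 = g(8.500660) = 9.001935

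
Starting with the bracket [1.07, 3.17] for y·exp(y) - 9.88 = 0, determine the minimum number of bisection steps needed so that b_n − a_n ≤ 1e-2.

Initial width b − a = 3.17 − 1.07 = 2.100000.
After n steps the width is (b−a)/2^n; need (b−a)/2^n ≤ 1e-2.
So n ≥ log₂(2.100000/1e-2) = log₂(210.0000) ≈ 7.7142.
Hence n = 8.

8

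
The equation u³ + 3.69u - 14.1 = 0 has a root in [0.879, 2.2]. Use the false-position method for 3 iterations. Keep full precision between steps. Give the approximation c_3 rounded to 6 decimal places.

f(0.879000) = -10.177339, f(2.200000) = 4.666000
step 1: c = 1.784744, f(c) = -1.829330 < 0 → new bracket [1.784744, 2.200000]
step 2: c = 1.901696, f(c) = -0.205361 < 0 → new bracket [1.901696, 2.200000]
step 3: c = 1.914271, f(c) = -0.021617 < 0 → new bracket [1.914271, 2.200000]

1.914271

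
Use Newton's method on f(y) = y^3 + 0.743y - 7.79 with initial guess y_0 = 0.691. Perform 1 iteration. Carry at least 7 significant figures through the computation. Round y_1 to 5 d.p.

3.88421

f'(y) = 3y^2 + 0.743
y_0 = 0.691000: f = -6.946648, f' = 2.175443 → y_1 = 0.691000 - (-6.946648)/(2.175443) = 3.884211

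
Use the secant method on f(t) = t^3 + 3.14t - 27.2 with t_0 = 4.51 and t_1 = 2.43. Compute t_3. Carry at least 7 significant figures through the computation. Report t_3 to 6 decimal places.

f(t_0) = 78.695251, f(t_1) = -5.220893
t_2 = 2.430000 - (-5.220893)·(2.430000 - 4.510000)/(-5.220893 - (78.695251)) = 2.559408; f(t_2) = -2.397869
t_3 = 2.559408 - (-2.397869)·(2.559408 - 2.430000)/(-2.397869 - (-5.220893)) = 2.669328; f(t_3) = 0.201476

2.669328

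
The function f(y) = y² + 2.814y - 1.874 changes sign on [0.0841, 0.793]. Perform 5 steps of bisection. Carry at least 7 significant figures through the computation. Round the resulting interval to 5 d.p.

[0.54932, 0.57147]

f(0.084100) = -1.630270, f(0.793000) = 0.986351 (opposite signs)
step 1: m = 0.438550, f(m) = -0.447594 < 0 → root in [0.438550, 0.793000]
step 2: m = 0.615775, f(m) = 0.237970 > 0 → root in [0.438550, 0.615775]
step 3: m = 0.527162, f(m) = -0.112664 < 0 → root in [0.527162, 0.615775]
step 4: m = 0.571469, f(m) = 0.060690 > 0 → root in [0.527162, 0.571469]
step 5: m = 0.549316, f(m) = -0.026478 < 0 → root in [0.549316, 0.571469]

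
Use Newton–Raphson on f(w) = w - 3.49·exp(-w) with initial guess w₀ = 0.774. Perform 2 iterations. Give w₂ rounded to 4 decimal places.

1.1285

f'(w) = 1 + 3.49·exp(-w)
w_0 = 0.774000: f = -0.835465, f' = 2.609465 → w_1 = 0.774000 - (-0.835465)/(2.609465) = 1.094167
w_1 = 1.094167: f = -0.074349, f' = 2.168516 → w_2 = 1.094167 - (-0.074349)/(2.168516) = 1.128453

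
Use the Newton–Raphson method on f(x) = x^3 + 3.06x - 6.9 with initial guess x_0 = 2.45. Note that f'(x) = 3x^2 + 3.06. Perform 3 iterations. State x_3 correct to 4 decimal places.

x_0 = 2.450000: f = 15.303125, f' = 21.067500 → x_1 = 2.450000 - (15.303125)/(21.067500) = 1.723615
x_1 = 1.723615: f = 3.494856, f' = 11.972542 → x_2 = 1.723615 - (3.494856)/(11.972542) = 1.431709
x_2 = 1.431709: f = 0.415730, f' = 9.209369 → x_3 = 1.431709 - (0.415730)/(9.209369) = 1.386567

1.3866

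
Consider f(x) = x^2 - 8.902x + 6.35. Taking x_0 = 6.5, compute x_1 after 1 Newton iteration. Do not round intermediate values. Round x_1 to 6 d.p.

Newton update: x ← x − f(x)/f'(x).
f'(x) = 2x - 8.902
x_0 = 6.500000: f = -9.263000, f' = 4.098000 → x_1 = 6.500000 - (-9.263000)/(4.098000) = 8.760371

8.760371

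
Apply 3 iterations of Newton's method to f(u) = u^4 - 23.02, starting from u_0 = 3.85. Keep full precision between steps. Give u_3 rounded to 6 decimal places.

2.230724

f'(u) = 4u^3
u_0 = 3.850000: f = 196.686506, f' = 228.266500 → u_1 = 3.850000 - (196.686506)/(228.266500) = 2.988347
u_1 = 2.988347: f = 56.728794, f' = 106.746362 → u_2 = 2.988347 - (56.728794)/(106.746362) = 2.456912
u_2 = 2.456912: f = 13.418305, f' = 59.323752 → u_3 = 2.456912 - (13.418305)/(59.323752) = 2.230724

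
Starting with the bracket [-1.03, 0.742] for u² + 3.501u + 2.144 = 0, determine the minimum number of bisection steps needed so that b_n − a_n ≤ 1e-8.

28

Initial width b − a = 0.742 − -1.03 = 1.772000.
After n steps the width is (b−a)/2^n; need (b−a)/2^n ≤ 1e-8.
So n ≥ log₂(1.772000/1e-8) = log₂(177200000.0000) ≈ 27.4008.
Hence n = 28.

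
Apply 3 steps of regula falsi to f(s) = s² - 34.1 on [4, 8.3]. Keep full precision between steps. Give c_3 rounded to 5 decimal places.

f(4.000000) = -18.100000, f(8.300000) = 34.790000
step 1: c = 5.471545, f(c) = -4.162198 < 0 → new bracket [5.471545, 8.300000]
step 2: c = 5.773776, f(c) = -0.763505 < 0 → new bracket [5.773776, 8.300000]
step 3: c = 5.828027, f(c) = -0.134105 < 0 → new bracket [5.828027, 8.300000]

5.82803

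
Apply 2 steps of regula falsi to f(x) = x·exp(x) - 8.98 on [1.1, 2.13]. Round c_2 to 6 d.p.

1.626930

False-position update: c = (a·f(b) − b·f(a))/(f(b) − f(a)); replace the endpoint whose sign matches f(c).
f(1.100000) = -5.675417, f(2.130000) = 8.943666
step 1: c = 1.499866, f(c) = -2.258963 < 0 → new bracket [1.499866, 2.130000]
step 2: c = 1.626930, f(c) = -0.701804 < 0 → new bracket [1.626930, 2.130000]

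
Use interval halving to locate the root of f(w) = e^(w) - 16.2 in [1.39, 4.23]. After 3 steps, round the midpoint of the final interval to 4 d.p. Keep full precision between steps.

f(1.390000) = -12.185150, f(4.230000) = 52.517232 (opposite signs)
step 1: m = 2.810000, f(m) = 0.409918 > 0 → root in [1.390000, 2.810000]
step 2: m = 2.100000, f(m) = -8.033830 < 0 → root in [2.100000, 2.810000]
step 3: m = 2.455000, f(m) = -4.553566 < 0 → root in [2.455000, 2.810000]
Midpoint of [2.455000, 2.810000] = 2.632500

2.6325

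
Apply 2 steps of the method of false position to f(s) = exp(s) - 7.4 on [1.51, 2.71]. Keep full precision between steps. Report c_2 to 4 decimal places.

1.9494

f(1.510000) = -2.873269, f(2.710000) = 7.629276
step 1: c = 1.838294, f(c) = -1.114194 < 0 → new bracket [1.838294, 2.710000]
step 2: c = 1.949377, f(c) = -0.375690 < 0 → new bracket [1.949377, 2.710000]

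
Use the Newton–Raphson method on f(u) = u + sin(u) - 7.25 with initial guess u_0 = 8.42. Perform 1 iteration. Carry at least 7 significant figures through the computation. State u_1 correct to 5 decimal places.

4.07681

Newton update: u ← u − f(u)/f'(u).
f'(u) = 1 + cos(u)
u_0 = 8.420000: f = 2.014043, f' = 0.463724 → u_1 = 8.420000 - (2.014043)/(0.463724) = 4.076810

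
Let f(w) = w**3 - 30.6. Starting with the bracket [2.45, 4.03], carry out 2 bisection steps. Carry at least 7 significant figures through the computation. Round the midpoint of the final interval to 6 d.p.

f(2.450000) = -15.893875, f(4.030000) = 34.850827 (opposite signs)
step 1: m = 3.240000, f(m) = 3.412224 > 0 → root in [2.450000, 3.240000]
step 2: m = 2.845000, f(m) = -7.572499 < 0 → root in [2.845000, 3.240000]
Midpoint of [2.845000, 3.240000] = 3.042500

3.042500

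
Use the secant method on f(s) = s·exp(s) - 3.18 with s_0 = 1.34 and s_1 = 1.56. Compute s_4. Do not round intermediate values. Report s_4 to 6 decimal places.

Secant update: s_(k+1) = s_k − f(s_k)·(s_k − s_(k-1))/(f(s_k) − f(s_(k-1))).
f(s_0) = 1.937518, f(s_1) = 4.243761
s_2 = 1.560000 - (4.243761)·(1.560000 - 1.340000)/(4.243761 - (1.937518)) = 1.155174; f(s_2) = 0.487186
s_3 = 1.155174 - (0.487186)·(1.155174 - 1.560000)/(0.487186 - (4.243761)) = 1.102672; f(s_3) = 0.141475
s_4 = 1.102672 - (0.141475)·(1.102672 - 1.155174)/(0.141475 - (0.487186)) = 1.081187; f(s_4) = 0.007532

1.081187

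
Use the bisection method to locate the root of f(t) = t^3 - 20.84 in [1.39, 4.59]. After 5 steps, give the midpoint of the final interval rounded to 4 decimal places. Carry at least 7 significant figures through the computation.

f(1.390000) = -18.154381, f(4.590000) = 75.862579 (opposite signs)
step 1: m = 2.990000, f(m) = 5.890899 > 0 → root in [1.390000, 2.990000]
step 2: m = 2.190000, f(m) = -10.336541 < 0 → root in [2.190000, 2.990000]
step 3: m = 2.590000, f(m) = -3.466021 < 0 → root in [2.590000, 2.990000]
step 4: m = 2.790000, f(m) = 0.877639 > 0 → root in [2.590000, 2.790000]
step 5: m = 2.690000, f(m) = -1.374891 < 0 → root in [2.690000, 2.790000]
Midpoint of [2.690000, 2.790000] = 2.740000

2.7400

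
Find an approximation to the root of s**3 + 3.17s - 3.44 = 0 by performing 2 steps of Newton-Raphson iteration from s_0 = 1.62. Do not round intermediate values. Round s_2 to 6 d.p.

0.893844

f'(s) = 3s**2 + 3.17
s_0 = 1.620000: f = 5.946928, f' = 11.043200 → s_1 = 1.620000 - (5.946928)/(11.043200) = 1.081485
s_1 = 1.081485: f = 1.253223, f' = 6.678830 → s_2 = 1.081485 - (1.253223)/(6.678830) = 0.893844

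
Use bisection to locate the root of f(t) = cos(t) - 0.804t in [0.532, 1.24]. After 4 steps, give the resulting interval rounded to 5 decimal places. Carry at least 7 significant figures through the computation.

[0.79750, 0.84175]

f(0.532000) = 0.434066, f(1.240000) = -0.672164 (opposite signs)
step 1: m = 0.886000, f(m) = -0.079829 < 0 → root in [0.532000, 0.886000]
step 2: m = 0.709000, f(m) = 0.188977 > 0 → root in [0.709000, 0.886000]
step 3: m = 0.797500, f(m) = 0.057308 > 0 → root in [0.797500, 0.886000]
step 4: m = 0.841750, f(m) = -0.010608 < 0 → root in [0.797500, 0.841750]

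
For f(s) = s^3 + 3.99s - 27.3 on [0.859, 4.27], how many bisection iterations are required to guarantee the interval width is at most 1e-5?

19

Initial width b − a = 4.27 − 0.859 = 3.411000.
After n steps the width is (b−a)/2^n; need (b−a)/2^n ≤ 1e-5.
So n ≥ log₂(3.411000/1e-5) = log₂(341100.0000) ≈ 18.3798.
Hence n = 19.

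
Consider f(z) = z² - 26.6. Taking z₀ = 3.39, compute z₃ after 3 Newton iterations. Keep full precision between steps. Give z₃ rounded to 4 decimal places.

Newton update: z ← z − f(z)/f'(z).
f'(z) = 2z
z_0 = 3.390000: f = -15.107900, f' = 6.780000 → z_1 = 3.390000 - (-15.107900)/(6.780000) = 5.618304
z_1 = 5.618304: f = 4.965338, f' = 11.236608 → z_2 = 5.618304 - (4.965338)/(11.236608) = 5.176414
z_2 = 5.176414: f = 0.195266, f' = 10.352829 → z_3 = 5.176414 - (0.195266)/(10.352829) = 5.157553

5.1576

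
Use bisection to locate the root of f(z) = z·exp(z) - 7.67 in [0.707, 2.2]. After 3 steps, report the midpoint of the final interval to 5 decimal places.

1.54681

f(0.707000) = -6.236276, f(2.200000) = 12.185030 (opposite signs)
step 1: m = 1.453500, f(m) = -1.451838 < 0 → root in [1.453500, 2.200000]
step 2: m = 1.826750, f(m) = 3.680802 > 0 → root in [1.453500, 1.826750]
step 3: m = 1.640125, f(m) = 0.786179 > 0 → root in [1.453500, 1.640125]
Midpoint of [1.453500, 1.640125] = 1.546813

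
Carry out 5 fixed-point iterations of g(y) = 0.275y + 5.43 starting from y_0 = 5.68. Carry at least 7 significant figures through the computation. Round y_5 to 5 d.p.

7.48681

y_1 = g(5.680000) = 6.992000
y_2 = g(6.992000) = 7.352800
y_3 = g(7.352800) = 7.452020
y_4 = g(7.452020) = 7.479305
y_5 = g(7.479305) = 7.486809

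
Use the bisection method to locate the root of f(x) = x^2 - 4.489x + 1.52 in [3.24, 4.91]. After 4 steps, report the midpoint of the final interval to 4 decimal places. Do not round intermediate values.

f(3.240000) = -2.526760, f(4.910000) = 3.587110 (opposite signs)
step 1: m = 4.075000, f(m) = -0.167050 < 0 → root in [4.075000, 4.910000]
step 2: m = 4.492500, f(m) = 1.535724 > 0 → root in [4.075000, 4.492500]
step 3: m = 4.283750, f(m) = 0.640760 > 0 → root in [4.075000, 4.283750]
step 4: m = 4.179375, f(m) = 0.225961 > 0 → root in [4.075000, 4.179375]
Midpoint of [4.075000, 4.179375] = 4.127187

4.1272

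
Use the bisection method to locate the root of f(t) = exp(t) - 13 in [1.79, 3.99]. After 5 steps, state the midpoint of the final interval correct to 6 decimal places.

2.580625

f(1.790000) = -7.010548, f(3.990000) = 41.054889 (opposite signs)
step 1: m = 2.890000, f(m) = 4.993310 > 0 → root in [1.790000, 2.890000]
step 2: m = 2.340000, f(m) = -2.618763 < 0 → root in [2.340000, 2.890000]
step 3: m = 2.615000, f(m) = 0.667216 > 0 → root in [2.340000, 2.615000]
step 4: m = 2.477500, f(m) = -1.088551 < 0 → root in [2.477500, 2.615000]
step 5: m = 2.546250, f(m) = -0.240833 < 0 → root in [2.546250, 2.615000]
Midpoint of [2.546250, 2.615000] = 2.580625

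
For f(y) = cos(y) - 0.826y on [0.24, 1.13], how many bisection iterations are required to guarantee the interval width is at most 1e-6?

Initial width b − a = 1.13 − 0.24 = 0.890000.
After n steps the width is (b−a)/2^n; need (b−a)/2^n ≤ 1e-6.
So n ≥ log₂(0.890000/1e-6) = log₂(890000.0000) ≈ 19.7634.
Hence n = 20.

20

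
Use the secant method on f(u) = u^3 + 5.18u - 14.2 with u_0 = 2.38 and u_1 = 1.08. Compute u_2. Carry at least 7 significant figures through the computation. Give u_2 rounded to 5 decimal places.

f(u_0) = 11.609672, f(u_1) = -7.345888
u_2 = 1.080000 - (-7.345888)·(1.080000 - 2.380000)/(-7.345888 - (11.609672)) = 1.583792; f(u_2) = -2.023182

1.58379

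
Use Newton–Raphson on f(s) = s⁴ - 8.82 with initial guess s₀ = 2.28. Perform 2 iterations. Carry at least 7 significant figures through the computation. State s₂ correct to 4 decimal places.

f'(s) = 4s³
s_0 = 2.280000: f = 18.203363, f' = 47.409408 → s_1 = 2.280000 - (18.203363)/(47.409408) = 1.896039
s_1 = 1.896039: f = 4.103766, f' = 27.264768 → s_2 = 1.896039 - (4.103766)/(27.264768) = 1.745524

1.7455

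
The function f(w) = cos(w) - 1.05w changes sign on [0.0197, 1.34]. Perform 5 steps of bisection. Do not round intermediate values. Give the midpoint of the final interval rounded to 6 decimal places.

f(0.019700) = 0.979121, f(1.340000) = -1.178247 (opposite signs)
step 1: m = 0.679850, f(m) = 0.063825 > 0 → root in [0.679850, 1.340000]
step 2: m = 1.009925, f(m) = -0.528497 < 0 → root in [0.679850, 1.009925]
step 3: m = 0.844888, f(m) = -0.223316 < 0 → root in [0.679850, 0.844888]
step 4: m = 0.762369, f(m) = -0.077285 < 0 → root in [0.679850, 0.762369]
step 5: m = 0.721109, f(m) = -0.006091 < 0 → root in [0.679850, 0.721109]
Midpoint of [0.679850, 0.721109] = 0.700480

0.700480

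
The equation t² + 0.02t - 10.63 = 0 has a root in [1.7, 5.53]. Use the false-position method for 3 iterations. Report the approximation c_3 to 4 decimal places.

f(1.700000) = -7.706000, f(5.530000) = 20.061500
step 1: c = 2.762897, f(c) = -2.941145 < 0 → new bracket [2.762897, 5.530000]
step 2: c = 3.116702, f(c) = -0.853837 < 0 → new bracket [3.116702, 5.530000]
step 3: c = 3.215221, f(c) = -0.228050 < 0 → new bracket [3.215221, 5.530000]

3.2152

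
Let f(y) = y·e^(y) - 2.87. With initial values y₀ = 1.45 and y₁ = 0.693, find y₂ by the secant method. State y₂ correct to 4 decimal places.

f(y_0) = 3.311516, f(y_1) = -1.484204
y_2 = 0.693000 - (-1.484204)·(0.693000 - 1.450000)/(-1.484204 - (3.311516)) = 0.927280; f(y_2) = -0.526183

0.9273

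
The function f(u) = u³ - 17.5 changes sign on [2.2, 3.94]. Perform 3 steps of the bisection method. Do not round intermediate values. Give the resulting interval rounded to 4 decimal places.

f(2.200000) = -6.852000, f(3.940000) = 43.662984 (opposite signs)
step 1: m = 3.070000, f(m) = 11.434443 > 0 → root in [2.200000, 3.070000]
step 2: m = 2.635000, f(m) = 0.795398 > 0 → root in [2.200000, 2.635000]
step 3: m = 2.417500, f(m) = -3.371390 < 0 → root in [2.417500, 2.635000]

[2.4175, 2.6350]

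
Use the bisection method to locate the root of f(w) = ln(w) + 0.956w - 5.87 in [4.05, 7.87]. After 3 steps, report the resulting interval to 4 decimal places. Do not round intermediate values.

[4.5275, 5.0050]

f(4.050000) = -0.599483, f(7.870000) = 3.716778 (opposite signs)
step 1: m = 5.960000, f(m) = 1.612830 > 0 → root in [4.050000, 5.960000]
step 2: m = 5.005000, f(m) = 0.525217 > 0 → root in [4.050000, 5.005000]
step 3: m = 4.527500, f(m) = -0.031540 < 0 → root in [4.527500, 5.005000]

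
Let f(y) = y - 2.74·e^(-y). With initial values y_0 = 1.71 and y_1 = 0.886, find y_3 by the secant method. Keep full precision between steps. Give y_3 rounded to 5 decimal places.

1.00457

f(y_0) = 1.214428, f(y_1) = -0.243707
y_2 = 0.886000 - (-0.243707)·(0.886000 - 1.710000)/(-0.243707 - (1.214428)) = 1.023720; f(y_2) = 0.039358
y_3 = 1.023720 - (0.039358)·(1.023720 - 0.886000)/(0.039358 - (-0.243707)) = 1.004571; f(y_3) = 0.001178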